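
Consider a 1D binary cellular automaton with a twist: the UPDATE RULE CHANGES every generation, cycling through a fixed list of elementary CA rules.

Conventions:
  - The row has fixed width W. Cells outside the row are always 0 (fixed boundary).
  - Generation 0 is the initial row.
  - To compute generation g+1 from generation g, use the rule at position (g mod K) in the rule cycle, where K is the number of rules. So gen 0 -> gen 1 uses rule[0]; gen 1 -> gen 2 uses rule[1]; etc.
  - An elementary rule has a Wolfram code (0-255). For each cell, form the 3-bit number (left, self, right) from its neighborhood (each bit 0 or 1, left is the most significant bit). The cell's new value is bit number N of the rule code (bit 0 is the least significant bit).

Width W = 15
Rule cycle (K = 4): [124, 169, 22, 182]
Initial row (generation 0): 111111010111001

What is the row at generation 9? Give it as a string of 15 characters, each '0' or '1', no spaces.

Answer: 101101100001101

Derivation:
Gen 0: 111111010111001
Gen 1 (rule 124): 100001111101101
Gen 2 (rule 169): 001101111011010
Gen 3 (rule 22): 010000000000011
Gen 4 (rule 182): 111000000000100
Gen 5 (rule 124): 101100000000110
Gen 6 (rule 169): 011001111110100
Gen 7 (rule 22): 100110000000110
Gen 8 (rule 182): 111001000001001
Gen 9 (rule 124): 101101100001101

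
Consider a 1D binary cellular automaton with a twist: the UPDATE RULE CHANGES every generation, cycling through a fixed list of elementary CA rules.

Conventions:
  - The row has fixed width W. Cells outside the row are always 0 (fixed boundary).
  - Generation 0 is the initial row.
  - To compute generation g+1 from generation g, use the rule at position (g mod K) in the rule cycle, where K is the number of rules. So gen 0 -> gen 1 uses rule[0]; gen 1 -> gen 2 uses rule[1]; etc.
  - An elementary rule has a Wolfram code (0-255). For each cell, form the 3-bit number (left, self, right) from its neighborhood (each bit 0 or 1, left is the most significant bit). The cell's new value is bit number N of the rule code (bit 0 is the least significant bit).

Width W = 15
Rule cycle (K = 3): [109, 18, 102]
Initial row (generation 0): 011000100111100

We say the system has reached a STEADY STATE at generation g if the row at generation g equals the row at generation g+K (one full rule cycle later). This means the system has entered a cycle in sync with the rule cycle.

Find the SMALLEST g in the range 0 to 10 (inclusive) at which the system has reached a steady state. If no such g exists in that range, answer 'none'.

Gen 0: 011000100111100
Gen 1 (rule 109): 011010100100101
Gen 2 (rule 18): 100000011011000
Gen 3 (rule 102): 100000101101000
Gen 4 (rule 109): 101110111111011
Gen 5 (rule 18): 000000000000000
Gen 6 (rule 102): 000000000000000
Gen 7 (rule 109): 111111111111111
Gen 8 (rule 18): 000000000000000
Gen 9 (rule 102): 000000000000000
Gen 10 (rule 109): 111111111111111
Gen 11 (rule 18): 000000000000000
Gen 12 (rule 102): 000000000000000
Gen 13 (rule 109): 111111111111111

Answer: 5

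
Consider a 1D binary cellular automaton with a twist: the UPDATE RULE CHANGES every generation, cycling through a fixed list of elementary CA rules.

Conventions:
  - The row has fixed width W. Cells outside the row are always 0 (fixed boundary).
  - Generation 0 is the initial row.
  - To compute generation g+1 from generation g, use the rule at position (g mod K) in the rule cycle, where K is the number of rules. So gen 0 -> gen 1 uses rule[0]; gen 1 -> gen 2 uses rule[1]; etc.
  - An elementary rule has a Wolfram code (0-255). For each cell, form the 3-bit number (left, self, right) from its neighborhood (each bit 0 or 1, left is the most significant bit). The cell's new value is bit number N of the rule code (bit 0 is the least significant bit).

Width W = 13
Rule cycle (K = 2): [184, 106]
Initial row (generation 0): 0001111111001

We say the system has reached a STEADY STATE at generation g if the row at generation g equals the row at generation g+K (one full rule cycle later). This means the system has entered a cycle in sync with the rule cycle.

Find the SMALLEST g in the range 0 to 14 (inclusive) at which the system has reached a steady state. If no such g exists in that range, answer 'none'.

Gen 0: 0001111111001
Gen 1 (rule 184): 0001111110100
Gen 2 (rule 106): 0011000011000
Gen 3 (rule 184): 0010100010100
Gen 4 (rule 106): 0101000101000
Gen 5 (rule 184): 0010100010100
Gen 6 (rule 106): 0101000101000
Gen 7 (rule 184): 0010100010100
Gen 8 (rule 106): 0101000101000
Gen 9 (rule 184): 0010100010100
Gen 10 (rule 106): 0101000101000
Gen 11 (rule 184): 0010100010100
Gen 12 (rule 106): 0101000101000
Gen 13 (rule 184): 0010100010100
Gen 14 (rule 106): 0101000101000
Gen 15 (rule 184): 0010100010100
Gen 16 (rule 106): 0101000101000

Answer: 3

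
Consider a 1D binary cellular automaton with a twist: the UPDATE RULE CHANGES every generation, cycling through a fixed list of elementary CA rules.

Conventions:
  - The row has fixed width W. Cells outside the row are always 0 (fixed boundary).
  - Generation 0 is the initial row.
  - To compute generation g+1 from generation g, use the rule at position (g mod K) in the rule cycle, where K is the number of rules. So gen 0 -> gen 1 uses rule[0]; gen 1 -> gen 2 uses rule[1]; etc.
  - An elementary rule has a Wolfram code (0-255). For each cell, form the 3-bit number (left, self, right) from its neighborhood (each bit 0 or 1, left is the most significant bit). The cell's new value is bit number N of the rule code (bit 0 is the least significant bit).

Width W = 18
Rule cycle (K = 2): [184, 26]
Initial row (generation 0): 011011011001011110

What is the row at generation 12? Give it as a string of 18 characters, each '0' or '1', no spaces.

Answer: 001011010010000010

Derivation:
Gen 0: 011011011001011110
Gen 1 (rule 184): 010110110100111101
Gen 2 (rule 26): 100100100011100000
Gen 3 (rule 184): 010010010011010000
Gen 4 (rule 26): 101101101110001000
Gen 5 (rule 184): 011011011101000100
Gen 6 (rule 26): 110010010000101010
Gen 7 (rule 184): 101001001000010101
Gen 8 (rule 26): 000110110100100000
Gen 9 (rule 184): 000101101010010000
Gen 10 (rule 26): 001001000001101000
Gen 11 (rule 184): 000100100001010100
Gen 12 (rule 26): 001011010010000010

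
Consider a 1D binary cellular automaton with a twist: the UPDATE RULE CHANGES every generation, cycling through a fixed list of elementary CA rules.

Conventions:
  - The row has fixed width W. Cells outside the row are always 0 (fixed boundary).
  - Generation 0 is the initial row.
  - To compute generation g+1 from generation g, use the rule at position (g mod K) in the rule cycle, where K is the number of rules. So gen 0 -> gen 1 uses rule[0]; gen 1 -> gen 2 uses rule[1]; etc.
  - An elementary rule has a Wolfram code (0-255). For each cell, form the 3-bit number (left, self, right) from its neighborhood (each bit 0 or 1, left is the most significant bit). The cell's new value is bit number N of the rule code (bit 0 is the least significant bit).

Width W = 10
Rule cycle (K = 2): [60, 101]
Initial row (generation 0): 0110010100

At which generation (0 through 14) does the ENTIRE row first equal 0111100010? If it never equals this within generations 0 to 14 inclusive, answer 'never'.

Gen 0: 0110010100
Gen 1 (rule 60): 0101011110
Gen 2 (rule 101): 0111100010
Gen 3 (rule 60): 0100010011
Gen 4 (rule 101): 0101010001
Gen 5 (rule 60): 0111111001
Gen 6 (rule 101): 0000001001
Gen 7 (rule 60): 0000001101
Gen 8 (rule 101): 1111100111
Gen 9 (rule 60): 1000010100
Gen 10 (rule 101): 1011011101
Gen 11 (rule 60): 1110110011
Gen 12 (rule 101): 0011010001
Gen 13 (rule 60): 0010111001
Gen 14 (rule 101): 1011001001

Answer: 2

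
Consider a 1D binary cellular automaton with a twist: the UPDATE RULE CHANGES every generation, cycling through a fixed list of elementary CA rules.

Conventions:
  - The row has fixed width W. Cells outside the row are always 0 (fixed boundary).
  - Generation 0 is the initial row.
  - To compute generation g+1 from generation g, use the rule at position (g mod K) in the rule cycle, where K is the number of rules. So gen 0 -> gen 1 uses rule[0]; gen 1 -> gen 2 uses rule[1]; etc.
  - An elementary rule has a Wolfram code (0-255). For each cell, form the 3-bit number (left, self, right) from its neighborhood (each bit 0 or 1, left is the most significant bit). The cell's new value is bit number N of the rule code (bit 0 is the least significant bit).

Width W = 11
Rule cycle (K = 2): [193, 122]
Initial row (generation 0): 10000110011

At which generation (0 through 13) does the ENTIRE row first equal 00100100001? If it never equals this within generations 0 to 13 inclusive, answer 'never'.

Gen 0: 10000110011
Gen 1 (rule 193): 00110010001
Gen 2 (rule 122): 01111101010
Gen 3 (rule 193): 00111100000
Gen 4 (rule 122): 01100110000
Gen 5 (rule 193): 00100010111
Gen 6 (rule 122): 01010101101
Gen 7 (rule 193): 00000000100
Gen 8 (rule 122): 00000001010
Gen 9 (rule 193): 11111100000
Gen 10 (rule 122): 10000110000
Gen 11 (rule 193): 00110010111
Gen 12 (rule 122): 01111101101
Gen 13 (rule 193): 00111100100

Answer: never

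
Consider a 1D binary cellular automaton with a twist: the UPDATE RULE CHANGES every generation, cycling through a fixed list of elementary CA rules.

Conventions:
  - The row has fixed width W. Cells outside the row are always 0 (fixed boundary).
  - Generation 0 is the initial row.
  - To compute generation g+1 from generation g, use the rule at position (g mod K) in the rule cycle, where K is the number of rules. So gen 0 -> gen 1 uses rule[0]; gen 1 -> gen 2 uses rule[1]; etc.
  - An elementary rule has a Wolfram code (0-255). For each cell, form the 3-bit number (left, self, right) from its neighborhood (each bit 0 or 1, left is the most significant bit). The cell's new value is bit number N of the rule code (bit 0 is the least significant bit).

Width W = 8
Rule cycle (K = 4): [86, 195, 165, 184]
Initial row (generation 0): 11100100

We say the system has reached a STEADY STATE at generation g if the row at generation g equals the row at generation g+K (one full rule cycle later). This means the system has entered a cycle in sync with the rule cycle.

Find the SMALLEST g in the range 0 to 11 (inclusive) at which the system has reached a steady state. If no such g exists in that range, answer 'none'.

Answer: 4

Derivation:
Gen 0: 11100100
Gen 1 (rule 86): 00111110
Gen 2 (rule 195): 11011110
Gen 3 (rule 165): 00101100
Gen 4 (rule 184): 00011010
Gen 5 (rule 86): 00101011
Gen 6 (rule 195): 11000001
Gen 7 (rule 165): 00011101
Gen 8 (rule 184): 00011010
Gen 9 (rule 86): 00101011
Gen 10 (rule 195): 11000001
Gen 11 (rule 165): 00011101
Gen 12 (rule 184): 00011010
Gen 13 (rule 86): 00101011
Gen 14 (rule 195): 11000001
Gen 15 (rule 165): 00011101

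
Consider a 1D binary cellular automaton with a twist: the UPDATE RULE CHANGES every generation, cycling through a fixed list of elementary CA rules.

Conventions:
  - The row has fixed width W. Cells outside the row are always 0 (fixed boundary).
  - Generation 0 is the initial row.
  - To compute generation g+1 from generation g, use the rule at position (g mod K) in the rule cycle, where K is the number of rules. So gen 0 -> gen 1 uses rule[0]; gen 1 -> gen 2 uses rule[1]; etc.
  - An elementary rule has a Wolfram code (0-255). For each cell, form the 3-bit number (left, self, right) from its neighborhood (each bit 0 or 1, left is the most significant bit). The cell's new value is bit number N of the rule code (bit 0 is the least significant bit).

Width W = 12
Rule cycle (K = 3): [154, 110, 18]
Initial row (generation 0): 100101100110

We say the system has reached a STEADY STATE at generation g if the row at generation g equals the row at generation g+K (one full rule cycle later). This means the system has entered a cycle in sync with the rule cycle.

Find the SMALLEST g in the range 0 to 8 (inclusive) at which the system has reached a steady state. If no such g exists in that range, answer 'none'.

Gen 0: 100101100110
Gen 1 (rule 154): 011001011101
Gen 2 (rule 110): 111011110111
Gen 3 (rule 18): 000000000000
Gen 4 (rule 154): 000000000000
Gen 5 (rule 110): 000000000000
Gen 6 (rule 18): 000000000000
Gen 7 (rule 154): 000000000000
Gen 8 (rule 110): 000000000000
Gen 9 (rule 18): 000000000000
Gen 10 (rule 154): 000000000000
Gen 11 (rule 110): 000000000000

Answer: 3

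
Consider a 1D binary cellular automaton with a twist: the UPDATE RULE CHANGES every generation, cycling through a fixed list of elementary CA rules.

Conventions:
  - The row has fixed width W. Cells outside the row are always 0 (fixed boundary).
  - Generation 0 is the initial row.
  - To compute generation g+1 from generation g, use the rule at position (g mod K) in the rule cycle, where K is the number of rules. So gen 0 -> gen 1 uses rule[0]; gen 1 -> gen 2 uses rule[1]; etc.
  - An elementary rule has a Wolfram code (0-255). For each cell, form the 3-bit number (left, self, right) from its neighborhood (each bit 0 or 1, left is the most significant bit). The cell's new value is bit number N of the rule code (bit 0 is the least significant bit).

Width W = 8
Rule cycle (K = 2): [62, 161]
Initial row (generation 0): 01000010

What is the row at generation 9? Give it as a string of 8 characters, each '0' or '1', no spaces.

Gen 0: 01000010
Gen 1 (rule 62): 11100111
Gen 2 (rule 161): 01000010
Gen 3 (rule 62): 11100111
Gen 4 (rule 161): 01000010
Gen 5 (rule 62): 11100111
Gen 6 (rule 161): 01000010
Gen 7 (rule 62): 11100111
Gen 8 (rule 161): 01000010
Gen 9 (rule 62): 11100111

Answer: 11100111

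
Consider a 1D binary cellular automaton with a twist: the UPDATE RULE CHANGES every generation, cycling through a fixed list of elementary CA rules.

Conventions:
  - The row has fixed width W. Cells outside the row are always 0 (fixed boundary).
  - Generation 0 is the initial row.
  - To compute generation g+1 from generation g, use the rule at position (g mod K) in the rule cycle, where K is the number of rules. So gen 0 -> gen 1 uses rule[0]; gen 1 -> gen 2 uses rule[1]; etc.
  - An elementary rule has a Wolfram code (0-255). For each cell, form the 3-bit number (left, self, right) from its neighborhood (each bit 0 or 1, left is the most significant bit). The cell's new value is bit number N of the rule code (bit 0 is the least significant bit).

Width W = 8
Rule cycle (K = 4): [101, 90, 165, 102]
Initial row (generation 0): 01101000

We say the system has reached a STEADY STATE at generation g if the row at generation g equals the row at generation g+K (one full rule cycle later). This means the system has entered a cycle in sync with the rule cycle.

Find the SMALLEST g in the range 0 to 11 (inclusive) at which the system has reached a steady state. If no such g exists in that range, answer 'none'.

Gen 0: 01101000
Gen 1 (rule 101): 00111011
Gen 2 (rule 90): 01101011
Gen 3 (rule 165): 00011100
Gen 4 (rule 102): 00100100
Gen 5 (rule 101): 10100101
Gen 6 (rule 90): 00011000
Gen 7 (rule 165): 11000011
Gen 8 (rule 102): 01000101
Gen 9 (rule 101): 01010111
Gen 10 (rule 90): 10000101
Gen 11 (rule 165): 10110111
Gen 12 (rule 102): 11011001
Gen 13 (rule 101): 01101001
Gen 14 (rule 90): 11100110
Gen 15 (rule 165): 01000000

Answer: none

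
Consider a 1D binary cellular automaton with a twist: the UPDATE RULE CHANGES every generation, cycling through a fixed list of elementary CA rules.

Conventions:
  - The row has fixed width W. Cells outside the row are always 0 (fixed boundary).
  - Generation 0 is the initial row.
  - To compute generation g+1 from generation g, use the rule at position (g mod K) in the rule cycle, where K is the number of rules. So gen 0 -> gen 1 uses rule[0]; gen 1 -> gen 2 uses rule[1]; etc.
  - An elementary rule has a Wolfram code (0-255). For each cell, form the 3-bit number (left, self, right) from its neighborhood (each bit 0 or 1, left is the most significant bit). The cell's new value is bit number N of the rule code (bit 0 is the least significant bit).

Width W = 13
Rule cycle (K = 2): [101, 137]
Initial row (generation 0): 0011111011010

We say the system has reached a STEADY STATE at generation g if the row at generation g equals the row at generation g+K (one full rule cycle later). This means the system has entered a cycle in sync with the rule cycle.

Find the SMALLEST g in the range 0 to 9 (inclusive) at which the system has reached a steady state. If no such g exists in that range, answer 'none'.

Gen 0: 0011111011010
Gen 1 (rule 101): 1000001101110
Gen 2 (rule 137): 0011101001100
Gen 3 (rule 101): 1000111000101
Gen 4 (rule 137): 0010110010000
Gen 5 (rule 101): 1011010010111
Gen 6 (rule 137): 0010000000110
Gen 7 (rule 101): 1010111110010
Gen 8 (rule 137): 0000111100000
Gen 9 (rule 101): 1110000101111
Gen 10 (rule 137): 1100110001110
Gen 11 (rule 101): 0100010100010

Answer: none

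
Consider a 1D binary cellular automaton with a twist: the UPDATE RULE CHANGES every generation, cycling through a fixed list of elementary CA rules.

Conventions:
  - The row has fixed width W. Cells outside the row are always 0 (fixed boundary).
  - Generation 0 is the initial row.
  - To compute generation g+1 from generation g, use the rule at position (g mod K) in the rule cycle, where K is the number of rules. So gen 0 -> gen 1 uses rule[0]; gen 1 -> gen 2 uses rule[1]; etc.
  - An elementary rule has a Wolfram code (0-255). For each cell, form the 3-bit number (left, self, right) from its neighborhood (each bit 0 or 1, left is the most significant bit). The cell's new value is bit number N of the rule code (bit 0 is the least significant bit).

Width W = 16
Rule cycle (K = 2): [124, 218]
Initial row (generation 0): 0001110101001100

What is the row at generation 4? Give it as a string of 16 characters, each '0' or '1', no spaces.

Gen 0: 0001110101001100
Gen 1 (rule 124): 0001011111101110
Gen 2 (rule 218): 0010011111101111
Gen 3 (rule 124): 0011010000111001
Gen 4 (rule 218): 0111001001111110

Answer: 0111001001111110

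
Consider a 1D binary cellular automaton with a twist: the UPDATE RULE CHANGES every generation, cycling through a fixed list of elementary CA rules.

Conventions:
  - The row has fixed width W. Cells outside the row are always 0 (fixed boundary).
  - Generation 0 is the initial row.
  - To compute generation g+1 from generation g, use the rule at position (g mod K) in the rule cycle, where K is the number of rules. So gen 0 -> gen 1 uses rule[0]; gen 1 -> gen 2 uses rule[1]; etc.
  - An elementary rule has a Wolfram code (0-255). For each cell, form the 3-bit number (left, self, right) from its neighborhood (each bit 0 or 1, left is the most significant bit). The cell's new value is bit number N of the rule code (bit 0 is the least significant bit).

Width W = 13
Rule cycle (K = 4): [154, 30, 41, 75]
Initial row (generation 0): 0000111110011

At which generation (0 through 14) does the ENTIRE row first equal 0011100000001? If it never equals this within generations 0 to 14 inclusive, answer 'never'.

Answer: never

Derivation:
Gen 0: 0000111110011
Gen 1 (rule 154): 0001111101110
Gen 2 (rule 30): 0011000001001
Gen 3 (rule 41): 1010011100000
Gen 4 (rule 75): 0000110101111
Gen 5 (rule 154): 0001100001110
Gen 6 (rule 30): 0011010011001
Gen 7 (rule 41): 1010100010000
Gen 8 (rule 75): 0000001100111
Gen 9 (rule 154): 0000011011110
Gen 10 (rule 30): 0000110010001
Gen 11 (rule 41): 1110100000100
Gen 12 (rule 75): 1010001111001
Gen 13 (rule 154): 0001011110110
Gen 14 (rule 30): 0011010000101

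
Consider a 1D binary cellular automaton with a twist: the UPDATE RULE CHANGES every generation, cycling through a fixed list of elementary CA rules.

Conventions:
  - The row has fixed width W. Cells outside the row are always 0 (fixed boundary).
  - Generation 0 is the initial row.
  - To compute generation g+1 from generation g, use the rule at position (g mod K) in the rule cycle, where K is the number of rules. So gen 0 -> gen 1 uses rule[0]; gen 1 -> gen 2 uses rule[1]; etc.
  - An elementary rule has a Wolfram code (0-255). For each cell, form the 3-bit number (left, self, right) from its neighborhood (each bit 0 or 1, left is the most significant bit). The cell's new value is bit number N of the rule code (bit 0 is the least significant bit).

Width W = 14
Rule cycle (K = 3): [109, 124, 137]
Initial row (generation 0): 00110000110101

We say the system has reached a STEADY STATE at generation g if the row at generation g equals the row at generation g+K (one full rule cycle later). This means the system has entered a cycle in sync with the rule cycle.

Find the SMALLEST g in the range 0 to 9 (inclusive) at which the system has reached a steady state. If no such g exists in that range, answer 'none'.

Gen 0: 00110000110101
Gen 1 (rule 109): 10110110111111
Gen 2 (rule 124): 11111111100001
Gen 3 (rule 137): 11111111001100
Gen 4 (rule 109): 10000001001101
Gen 5 (rule 124): 11000001101111
Gen 6 (rule 137): 10011101001110
Gen 7 (rule 109): 10010111001010
Gen 8 (rule 124): 11011101101111
Gen 9 (rule 137): 10011001001110
Gen 10 (rule 109): 10011001001010
Gen 11 (rule 124): 11011101101111
Gen 12 (rule 137): 10011001001110

Answer: 8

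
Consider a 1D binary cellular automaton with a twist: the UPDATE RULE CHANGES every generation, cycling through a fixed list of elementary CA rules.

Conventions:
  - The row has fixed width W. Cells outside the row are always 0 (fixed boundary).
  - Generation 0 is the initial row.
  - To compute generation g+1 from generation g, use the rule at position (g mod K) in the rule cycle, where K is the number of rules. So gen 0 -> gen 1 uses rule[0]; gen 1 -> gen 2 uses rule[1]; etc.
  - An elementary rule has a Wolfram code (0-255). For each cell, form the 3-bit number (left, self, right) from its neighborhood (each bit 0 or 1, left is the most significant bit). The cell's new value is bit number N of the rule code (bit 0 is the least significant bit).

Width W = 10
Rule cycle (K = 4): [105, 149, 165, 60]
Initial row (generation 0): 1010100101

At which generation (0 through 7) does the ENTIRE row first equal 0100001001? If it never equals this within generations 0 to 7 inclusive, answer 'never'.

Gen 0: 1010100101
Gen 1 (rule 105): 0101000010
Gen 2 (rule 149): 0101111011
Gen 3 (rule 165): 0110110100
Gen 4 (rule 60): 0101101110
Gen 5 (rule 105): 0011111010
Gen 6 (rule 149): 1001110011
Gen 7 (rule 165): 1000100000

Answer: never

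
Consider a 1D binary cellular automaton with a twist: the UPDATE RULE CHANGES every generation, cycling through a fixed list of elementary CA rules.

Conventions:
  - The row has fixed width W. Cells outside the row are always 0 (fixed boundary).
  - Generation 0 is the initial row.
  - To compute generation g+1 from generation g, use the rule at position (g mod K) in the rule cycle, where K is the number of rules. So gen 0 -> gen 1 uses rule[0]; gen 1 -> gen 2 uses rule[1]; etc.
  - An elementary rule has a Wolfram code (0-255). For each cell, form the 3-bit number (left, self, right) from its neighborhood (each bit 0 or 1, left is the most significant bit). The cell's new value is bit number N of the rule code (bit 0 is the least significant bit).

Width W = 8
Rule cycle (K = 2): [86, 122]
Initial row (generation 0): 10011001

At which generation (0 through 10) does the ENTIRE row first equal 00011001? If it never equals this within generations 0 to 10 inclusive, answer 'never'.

Answer: 8

Derivation:
Gen 0: 10011001
Gen 1 (rule 86): 11101111
Gen 2 (rule 122): 10111001
Gen 3 (rule 86): 10001111
Gen 4 (rule 122): 01011001
Gen 5 (rule 86): 11001111
Gen 6 (rule 122): 11111001
Gen 7 (rule 86): 00001111
Gen 8 (rule 122): 00011001
Gen 9 (rule 86): 00101111
Gen 10 (rule 122): 01011001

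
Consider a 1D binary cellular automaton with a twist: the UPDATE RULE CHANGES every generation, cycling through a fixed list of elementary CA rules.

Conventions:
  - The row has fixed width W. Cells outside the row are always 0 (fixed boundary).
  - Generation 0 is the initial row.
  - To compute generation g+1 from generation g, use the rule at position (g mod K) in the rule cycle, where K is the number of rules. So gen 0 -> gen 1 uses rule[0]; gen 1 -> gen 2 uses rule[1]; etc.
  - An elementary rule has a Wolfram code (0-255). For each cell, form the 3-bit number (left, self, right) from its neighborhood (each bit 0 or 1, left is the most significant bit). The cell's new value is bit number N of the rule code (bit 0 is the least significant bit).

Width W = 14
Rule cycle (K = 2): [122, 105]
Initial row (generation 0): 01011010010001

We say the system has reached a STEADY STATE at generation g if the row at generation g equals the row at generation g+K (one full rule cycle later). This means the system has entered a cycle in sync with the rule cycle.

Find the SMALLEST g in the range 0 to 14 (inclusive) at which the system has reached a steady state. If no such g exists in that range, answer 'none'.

Gen 0: 01011010010001
Gen 1 (rule 122): 10111101101010
Gen 2 (rule 105): 01100111110100
Gen 3 (rule 122): 11111100011010
Gen 4 (rule 105): 10000101011100
Gen 5 (rule 122): 01001010110110
Gen 6 (rule 105): 00000101111110
Gen 7 (rule 122): 00001011000011
Gen 8 (rule 105): 11100111011011
Gen 9 (rule 122): 10111101111111
Gen 10 (rule 105): 01100111000001
Gen 11 (rule 122): 11111101100010
Gen 12 (rule 105): 10000111101000
Gen 13 (rule 122): 01001100110100
Gen 14 (rule 105): 00001100111001
Gen 15 (rule 122): 00011111101110
Gen 16 (rule 105): 11010000111010

Answer: none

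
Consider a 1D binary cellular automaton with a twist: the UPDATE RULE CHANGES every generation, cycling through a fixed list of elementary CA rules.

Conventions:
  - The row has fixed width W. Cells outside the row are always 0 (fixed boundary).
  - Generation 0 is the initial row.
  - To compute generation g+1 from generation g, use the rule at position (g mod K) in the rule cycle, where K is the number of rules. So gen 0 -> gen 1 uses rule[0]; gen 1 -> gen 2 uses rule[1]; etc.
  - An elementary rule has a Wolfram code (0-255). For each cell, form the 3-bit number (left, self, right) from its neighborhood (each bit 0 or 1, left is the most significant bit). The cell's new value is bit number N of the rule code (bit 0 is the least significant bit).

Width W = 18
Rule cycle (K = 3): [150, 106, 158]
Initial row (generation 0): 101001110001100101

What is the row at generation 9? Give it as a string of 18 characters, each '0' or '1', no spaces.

Answer: 011001101111100101

Derivation:
Gen 0: 101001110001100101
Gen 1 (rule 150): 101110101010011101
Gen 2 (rule 106): 011011010100110110
Gen 3 (rule 158): 110010010111100101
Gen 4 (rule 150): 001111110011011101
Gen 5 (rule 106): 011000010111110110
Gen 6 (rule 158): 110100110111100101
Gen 7 (rule 150): 000111000011011101
Gen 8 (rule 106): 001101000111110110
Gen 9 (rule 158): 011001101111100101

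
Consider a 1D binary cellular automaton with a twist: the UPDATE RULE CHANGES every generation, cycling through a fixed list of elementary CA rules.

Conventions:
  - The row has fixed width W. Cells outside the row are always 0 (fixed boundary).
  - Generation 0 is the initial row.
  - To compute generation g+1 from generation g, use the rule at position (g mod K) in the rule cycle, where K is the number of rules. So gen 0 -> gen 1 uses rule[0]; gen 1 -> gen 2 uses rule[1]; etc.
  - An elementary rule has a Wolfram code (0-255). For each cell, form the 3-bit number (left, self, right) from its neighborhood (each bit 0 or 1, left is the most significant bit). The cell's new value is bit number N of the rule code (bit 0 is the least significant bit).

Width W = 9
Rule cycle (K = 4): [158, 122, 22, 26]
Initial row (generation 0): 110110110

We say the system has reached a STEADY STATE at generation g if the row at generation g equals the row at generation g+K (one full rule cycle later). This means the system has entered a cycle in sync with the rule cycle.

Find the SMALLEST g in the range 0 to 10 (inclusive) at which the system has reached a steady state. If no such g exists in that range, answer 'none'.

Answer: 7

Derivation:
Gen 0: 110110110
Gen 1 (rule 158): 100100101
Gen 2 (rule 122): 011011010
Gen 3 (rule 22): 100000011
Gen 4 (rule 26): 010000110
Gen 5 (rule 158): 111001101
Gen 6 (rule 122): 101111110
Gen 7 (rule 22): 100000001
Gen 8 (rule 26): 010000010
Gen 9 (rule 158): 111000111
Gen 10 (rule 122): 101101101
Gen 11 (rule 22): 100000001
Gen 12 (rule 26): 010000010
Gen 13 (rule 158): 111000111
Gen 14 (rule 122): 101101101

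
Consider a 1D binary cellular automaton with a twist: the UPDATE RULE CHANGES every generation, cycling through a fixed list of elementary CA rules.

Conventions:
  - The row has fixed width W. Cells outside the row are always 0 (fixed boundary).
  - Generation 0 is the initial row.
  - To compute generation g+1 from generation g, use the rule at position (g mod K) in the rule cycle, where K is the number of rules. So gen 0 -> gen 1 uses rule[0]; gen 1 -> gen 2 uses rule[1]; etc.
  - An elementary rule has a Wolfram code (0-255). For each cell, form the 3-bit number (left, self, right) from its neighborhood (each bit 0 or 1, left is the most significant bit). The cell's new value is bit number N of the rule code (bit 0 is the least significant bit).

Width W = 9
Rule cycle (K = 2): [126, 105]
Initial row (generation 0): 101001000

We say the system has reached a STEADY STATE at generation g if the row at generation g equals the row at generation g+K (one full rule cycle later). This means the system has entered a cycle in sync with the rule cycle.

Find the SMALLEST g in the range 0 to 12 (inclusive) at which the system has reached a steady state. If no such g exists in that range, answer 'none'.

Answer: 9

Derivation:
Gen 0: 101001000
Gen 1 (rule 126): 111111100
Gen 2 (rule 105): 100000101
Gen 3 (rule 126): 110001111
Gen 4 (rule 105): 110101001
Gen 5 (rule 126): 111111111
Gen 6 (rule 105): 100000001
Gen 7 (rule 126): 110000011
Gen 8 (rule 105): 110111011
Gen 9 (rule 126): 111101111
Gen 10 (rule 105): 100111001
Gen 11 (rule 126): 111101111
Gen 12 (rule 105): 100111001
Gen 13 (rule 126): 111101111
Gen 14 (rule 105): 100111001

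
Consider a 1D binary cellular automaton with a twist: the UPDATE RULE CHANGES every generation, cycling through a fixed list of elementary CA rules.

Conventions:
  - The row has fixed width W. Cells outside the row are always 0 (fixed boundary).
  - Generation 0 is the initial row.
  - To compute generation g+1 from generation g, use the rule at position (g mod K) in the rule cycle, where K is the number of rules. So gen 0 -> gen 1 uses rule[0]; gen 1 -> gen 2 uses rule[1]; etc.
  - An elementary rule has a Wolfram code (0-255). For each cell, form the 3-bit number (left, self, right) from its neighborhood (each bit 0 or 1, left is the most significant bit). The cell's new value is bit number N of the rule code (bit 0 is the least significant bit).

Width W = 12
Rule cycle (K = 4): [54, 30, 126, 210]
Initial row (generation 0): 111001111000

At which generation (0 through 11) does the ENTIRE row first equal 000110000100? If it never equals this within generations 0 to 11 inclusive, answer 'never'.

Gen 0: 111001111000
Gen 1 (rule 54): 000110000100
Gen 2 (rule 30): 001101001110
Gen 3 (rule 126): 011111111011
Gen 4 (rule 210): 101111111001
Gen 5 (rule 54): 110000000111
Gen 6 (rule 30): 101000001100
Gen 7 (rule 126): 111100011110
Gen 8 (rule 210): 011110101111
Gen 9 (rule 54): 100001110000
Gen 10 (rule 30): 110011001000
Gen 11 (rule 126): 111111111100

Answer: 1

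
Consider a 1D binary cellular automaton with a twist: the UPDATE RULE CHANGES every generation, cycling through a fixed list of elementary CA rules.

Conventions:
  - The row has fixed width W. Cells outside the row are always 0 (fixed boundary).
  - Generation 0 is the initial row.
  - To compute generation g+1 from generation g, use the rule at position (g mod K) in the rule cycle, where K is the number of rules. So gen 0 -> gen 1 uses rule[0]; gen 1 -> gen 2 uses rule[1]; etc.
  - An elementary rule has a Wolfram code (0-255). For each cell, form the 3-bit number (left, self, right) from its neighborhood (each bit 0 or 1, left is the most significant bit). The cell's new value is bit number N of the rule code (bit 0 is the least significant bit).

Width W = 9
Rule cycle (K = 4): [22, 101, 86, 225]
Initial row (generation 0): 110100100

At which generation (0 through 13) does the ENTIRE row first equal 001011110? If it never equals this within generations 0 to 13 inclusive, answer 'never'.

Answer: 8

Derivation:
Gen 0: 110100100
Gen 1 (rule 22): 000111110
Gen 2 (rule 101): 110000010
Gen 3 (rule 86): 011000111
Gen 4 (rule 225): 001010011
Gen 5 (rule 22): 011011100
Gen 6 (rule 101): 001100101
Gen 7 (rule 86): 010111101
Gen 8 (rule 225): 001011110
Gen 9 (rule 22): 011000001
Gen 10 (rule 101): 001011101
Gen 11 (rule 86): 011000101
Gen 12 (rule 225): 001010010
Gen 13 (rule 22): 011011111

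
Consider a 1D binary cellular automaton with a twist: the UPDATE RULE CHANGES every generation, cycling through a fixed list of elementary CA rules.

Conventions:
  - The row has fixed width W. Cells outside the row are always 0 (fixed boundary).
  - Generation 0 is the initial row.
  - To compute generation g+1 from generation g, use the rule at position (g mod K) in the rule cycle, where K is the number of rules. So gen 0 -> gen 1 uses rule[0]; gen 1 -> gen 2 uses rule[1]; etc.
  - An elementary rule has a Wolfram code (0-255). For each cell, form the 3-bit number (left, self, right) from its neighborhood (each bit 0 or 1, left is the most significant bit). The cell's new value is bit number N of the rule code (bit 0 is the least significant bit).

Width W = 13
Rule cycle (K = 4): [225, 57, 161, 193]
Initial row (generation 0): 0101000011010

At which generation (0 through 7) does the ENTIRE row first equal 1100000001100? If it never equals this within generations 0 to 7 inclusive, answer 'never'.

Gen 0: 0101000011010
Gen 1 (rule 225): 0010011001100
Gen 2 (rule 57): 1001010101011
Gen 3 (rule 161): 0000101010100
Gen 4 (rule 193): 1110000000001
Gen 5 (rule 225): 0110111111100
Gen 6 (rule 57): 0101100000011
Gen 7 (rule 161): 0010001111000

Answer: never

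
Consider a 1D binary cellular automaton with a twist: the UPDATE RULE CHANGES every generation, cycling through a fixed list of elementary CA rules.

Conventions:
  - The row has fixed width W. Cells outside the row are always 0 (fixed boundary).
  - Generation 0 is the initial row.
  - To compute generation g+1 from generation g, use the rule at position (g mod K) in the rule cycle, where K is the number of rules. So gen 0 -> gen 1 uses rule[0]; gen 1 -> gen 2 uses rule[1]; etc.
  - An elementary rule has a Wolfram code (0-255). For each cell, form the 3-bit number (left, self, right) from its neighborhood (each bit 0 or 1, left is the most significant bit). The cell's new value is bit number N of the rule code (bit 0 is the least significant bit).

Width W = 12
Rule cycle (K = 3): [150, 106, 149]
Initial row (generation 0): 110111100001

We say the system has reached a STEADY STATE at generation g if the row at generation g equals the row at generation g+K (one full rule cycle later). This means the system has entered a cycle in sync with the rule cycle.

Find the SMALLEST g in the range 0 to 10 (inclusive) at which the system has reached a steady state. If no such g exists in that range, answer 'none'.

Answer: none

Derivation:
Gen 0: 110111100001
Gen 1 (rule 150): 000011010011
Gen 2 (rule 106): 000111100111
Gen 3 (rule 149): 110011010010
Gen 4 (rule 150): 001100011111
Gen 5 (rule 106): 011100110001
Gen 6 (rule 149): 001010001101
Gen 7 (rule 150): 011011010001
Gen 8 (rule 106): 111111100010
Gen 9 (rule 149): 011111011011
Gen 10 (rule 150): 101110000000
Gen 11 (rule 106): 011010000000
Gen 12 (rule 149): 000011111111
Gen 13 (rule 150): 000101111110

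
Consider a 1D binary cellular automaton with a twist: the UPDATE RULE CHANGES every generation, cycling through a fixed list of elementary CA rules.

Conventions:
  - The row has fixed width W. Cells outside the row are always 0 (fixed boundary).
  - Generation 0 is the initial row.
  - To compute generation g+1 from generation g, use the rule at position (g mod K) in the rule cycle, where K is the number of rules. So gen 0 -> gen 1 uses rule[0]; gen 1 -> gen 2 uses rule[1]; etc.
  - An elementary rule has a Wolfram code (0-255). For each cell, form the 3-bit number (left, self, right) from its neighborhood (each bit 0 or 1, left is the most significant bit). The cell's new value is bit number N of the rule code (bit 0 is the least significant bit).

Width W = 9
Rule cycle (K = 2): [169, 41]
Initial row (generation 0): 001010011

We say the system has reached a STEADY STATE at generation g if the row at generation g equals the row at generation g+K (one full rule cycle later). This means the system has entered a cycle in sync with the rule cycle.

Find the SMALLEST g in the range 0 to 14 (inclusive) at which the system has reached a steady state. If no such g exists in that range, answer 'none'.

Answer: 10

Derivation:
Gen 0: 001010011
Gen 1 (rule 169): 100100010
Gen 2 (rule 41): 000001000
Gen 3 (rule 169): 111100011
Gen 4 (rule 41): 100001010
Gen 5 (rule 169): 001100100
Gen 6 (rule 41): 101000001
Gen 7 (rule 169): 010011100
Gen 8 (rule 41): 000010001
Gen 9 (rule 169): 111000100
Gen 10 (rule 41): 100010001
Gen 11 (rule 169): 001000100
Gen 12 (rule 41): 100010001
Gen 13 (rule 169): 001000100
Gen 14 (rule 41): 100010001
Gen 15 (rule 169): 001000100
Gen 16 (rule 41): 100010001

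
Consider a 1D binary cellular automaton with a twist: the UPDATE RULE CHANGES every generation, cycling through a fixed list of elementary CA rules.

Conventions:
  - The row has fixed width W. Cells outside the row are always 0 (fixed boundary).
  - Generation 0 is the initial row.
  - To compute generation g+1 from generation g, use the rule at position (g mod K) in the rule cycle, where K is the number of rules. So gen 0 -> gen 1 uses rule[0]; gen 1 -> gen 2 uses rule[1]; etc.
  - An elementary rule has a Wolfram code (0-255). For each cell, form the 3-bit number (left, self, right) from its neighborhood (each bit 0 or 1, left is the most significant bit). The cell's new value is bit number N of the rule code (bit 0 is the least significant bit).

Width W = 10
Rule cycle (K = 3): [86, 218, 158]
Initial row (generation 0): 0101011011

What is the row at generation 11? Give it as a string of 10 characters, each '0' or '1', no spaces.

Gen 0: 0101011011
Gen 1 (rule 86): 1101001001
Gen 2 (rule 218): 1100110110
Gen 3 (rule 158): 1011100101
Gen 4 (rule 86): 1000111101
Gen 5 (rule 218): 0101111100
Gen 6 (rule 158): 1101111010
Gen 7 (rule 86): 0100001011
Gen 8 (rule 218): 1010010011
Gen 9 (rule 158): 1011111110
Gen 10 (rule 86): 1000000011
Gen 11 (rule 218): 0100000111

Answer: 0100000111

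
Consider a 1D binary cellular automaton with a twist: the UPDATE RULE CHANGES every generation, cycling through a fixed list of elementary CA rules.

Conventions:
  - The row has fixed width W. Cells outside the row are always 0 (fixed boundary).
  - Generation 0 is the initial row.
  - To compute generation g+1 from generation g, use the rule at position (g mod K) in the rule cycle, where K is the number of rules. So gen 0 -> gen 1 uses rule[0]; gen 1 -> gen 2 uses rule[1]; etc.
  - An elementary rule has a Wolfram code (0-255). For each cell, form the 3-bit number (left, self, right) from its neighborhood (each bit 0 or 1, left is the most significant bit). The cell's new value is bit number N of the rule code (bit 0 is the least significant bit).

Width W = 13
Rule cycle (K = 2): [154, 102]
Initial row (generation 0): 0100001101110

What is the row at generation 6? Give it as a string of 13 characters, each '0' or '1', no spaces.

Gen 0: 0100001101110
Gen 1 (rule 154): 1010011001101
Gen 2 (rule 102): 1110101010111
Gen 3 (rule 154): 1100000000110
Gen 4 (rule 102): 0100000001010
Gen 5 (rule 154): 1010000010001
Gen 6 (rule 102): 1110000110011

Answer: 1110000110011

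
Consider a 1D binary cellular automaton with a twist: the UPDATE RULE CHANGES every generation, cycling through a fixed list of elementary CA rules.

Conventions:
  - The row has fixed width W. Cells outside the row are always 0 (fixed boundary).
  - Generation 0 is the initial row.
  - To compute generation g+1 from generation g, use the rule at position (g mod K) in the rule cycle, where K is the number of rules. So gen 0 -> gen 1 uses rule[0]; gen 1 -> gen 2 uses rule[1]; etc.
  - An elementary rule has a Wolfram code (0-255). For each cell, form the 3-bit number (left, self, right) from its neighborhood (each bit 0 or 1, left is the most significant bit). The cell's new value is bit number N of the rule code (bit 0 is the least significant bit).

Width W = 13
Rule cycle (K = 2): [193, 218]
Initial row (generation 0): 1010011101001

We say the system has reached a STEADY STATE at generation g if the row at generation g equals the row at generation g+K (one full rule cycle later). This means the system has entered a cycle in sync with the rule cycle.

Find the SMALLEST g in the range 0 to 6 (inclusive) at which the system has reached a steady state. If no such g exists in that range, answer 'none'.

Answer: 6

Derivation:
Gen 0: 1010011101001
Gen 1 (rule 193): 0000001100000
Gen 2 (rule 218): 0000011110000
Gen 3 (rule 193): 1111001110111
Gen 4 (rule 218): 1111111110111
Gen 5 (rule 193): 0111111110011
Gen 6 (rule 218): 1111111111111
Gen 7 (rule 193): 0111111111111
Gen 8 (rule 218): 1111111111111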